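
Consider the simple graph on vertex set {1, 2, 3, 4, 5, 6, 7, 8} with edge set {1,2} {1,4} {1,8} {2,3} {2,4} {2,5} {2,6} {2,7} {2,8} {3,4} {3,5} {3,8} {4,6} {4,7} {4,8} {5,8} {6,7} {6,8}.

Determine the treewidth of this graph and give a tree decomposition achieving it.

Every bag has size at most 4, so the width is 4 − 1 = 3 and tw(G) ≤ 3. For the lower bound, the 4 vertices {1, 2, 4, 8} are pairwise adjacent, and any tree decomposition puts a clique entirely inside one bag — forcing width ≥ 3. The upper and lower bounds meet at 3, so that is the treewidth.

Treewidth 3.
One such decomposition:
Bags: B1 = {2, 3, 4, 8}  B2 = {2, 4, 6, 8}  B3 = {2, 4, 6, 7}  B4 = {2, 3, 5, 8}  B5 = {1, 2, 4, 8}
Tree: B1–B2, B2–B3, B1–B4, B1–B5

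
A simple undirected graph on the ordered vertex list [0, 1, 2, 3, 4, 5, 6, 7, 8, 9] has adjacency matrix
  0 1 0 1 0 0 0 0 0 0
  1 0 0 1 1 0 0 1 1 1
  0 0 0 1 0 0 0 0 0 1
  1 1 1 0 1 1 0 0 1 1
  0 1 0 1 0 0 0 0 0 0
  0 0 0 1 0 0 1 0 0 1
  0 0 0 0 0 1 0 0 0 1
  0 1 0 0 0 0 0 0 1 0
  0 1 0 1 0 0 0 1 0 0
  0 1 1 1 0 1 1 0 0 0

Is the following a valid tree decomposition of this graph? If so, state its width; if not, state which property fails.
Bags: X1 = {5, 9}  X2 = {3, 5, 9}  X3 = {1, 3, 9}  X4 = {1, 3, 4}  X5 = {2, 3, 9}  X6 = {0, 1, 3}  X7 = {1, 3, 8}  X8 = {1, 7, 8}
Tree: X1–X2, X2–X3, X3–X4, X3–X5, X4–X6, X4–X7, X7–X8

A tree decomposition must satisfy three properties: every vertex lies in some bag; for every edge, both endpoints lie together in some bag; and for every vertex, the bags containing it form a connected subtree. Here vertex 6 appears in no bag, so the decomposition is invalid.

No — vertex 6 appears in no bag.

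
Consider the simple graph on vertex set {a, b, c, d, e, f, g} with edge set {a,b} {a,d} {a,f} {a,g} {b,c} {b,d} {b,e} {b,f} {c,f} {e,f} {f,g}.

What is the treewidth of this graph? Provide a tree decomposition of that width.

The largest bag has 3 vertices, giving width 2; this decomposition certifies tw(G) ≤ 2. On the other hand G contains the 3-clique {a, b, d}. A clique must lie in a single bag of any decomposition, so no decomposition can have width below 2. Hence tw(G) = 2 exactly.

Treewidth 2.
Bags: B1 = {b, c, f}  B2 = {a, b, f}  B3 = {a, b, d}  B4 = {a, f, g}  B5 = {b, e, f}
Tree: B1–B2, B2–B3, B2–B4, B1–B5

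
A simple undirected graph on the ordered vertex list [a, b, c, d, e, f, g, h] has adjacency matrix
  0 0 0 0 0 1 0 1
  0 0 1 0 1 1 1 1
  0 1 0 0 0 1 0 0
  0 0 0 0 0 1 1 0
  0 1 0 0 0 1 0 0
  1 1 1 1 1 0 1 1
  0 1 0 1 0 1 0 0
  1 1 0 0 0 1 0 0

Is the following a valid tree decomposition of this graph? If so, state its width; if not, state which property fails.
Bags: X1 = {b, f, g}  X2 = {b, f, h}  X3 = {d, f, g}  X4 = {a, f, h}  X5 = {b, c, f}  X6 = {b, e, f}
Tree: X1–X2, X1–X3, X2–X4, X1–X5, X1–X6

Vertex coverage: the bags together contain {a, b, c, d, e, f, g, h}, the full vertex set. Edge coverage: each edge of G has both endpoints in at least one bag. Running intersection: for every vertex, the bags containing it form a connected subtree. All three properties hold, so this is a valid tree decomposition of width max|bag| − 1 = 2, and hence tw(G) ≤ 2.

Yes; width 2.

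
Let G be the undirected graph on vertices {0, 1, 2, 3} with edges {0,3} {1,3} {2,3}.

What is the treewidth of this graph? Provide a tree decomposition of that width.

The largest bag has 2 vertices, giving width 1; this decomposition certifies tw(G) ≤ 1. G has an edge, so its treewidth is at least 1. Therefore the treewidth is 1.

Treewidth 1.
One such decomposition:
Bags: B1 = {1, 3}  B2 = {2, 3}  B3 = {0, 3}
Tree: B1–B2, B2–B3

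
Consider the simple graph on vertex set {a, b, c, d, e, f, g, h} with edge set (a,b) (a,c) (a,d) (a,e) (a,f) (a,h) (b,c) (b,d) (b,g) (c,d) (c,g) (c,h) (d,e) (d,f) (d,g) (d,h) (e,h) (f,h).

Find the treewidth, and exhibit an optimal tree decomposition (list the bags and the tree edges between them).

Every bag has size at most 4, so the width is 4 − 1 = 3 and tw(G) ≤ 3. For the lower bound, the 4 vertices {b, c, d, g} are pairwise adjacent, and any tree decomposition puts a clique entirely inside one bag — forcing width ≥ 3. The upper and lower bounds meet at 3, so that is the treewidth.

Treewidth 3.
One optimal decomposition is:
Bags: B1 = {a, c, d, h}  B2 = {a, d, e, h}  B3 = {a, b, c, d}  B4 = {b, c, d, g}  B5 = {a, d, f, h}
Tree: B1–B2, B1–B3, B3–B4, B1–B5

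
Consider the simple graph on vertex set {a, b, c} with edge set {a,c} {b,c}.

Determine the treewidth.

1

A width-1 tree decomposition is:
Bags: B1 = {b, c}  B2 = {a, c}
Tree: B1–B2
Each bag holds 2 vertices, so the decomposition has width 1, which upper-bounds the treewidth. Any graph with an edge has treewidth ≥ 1, and G has the edge c–b. Hence tw(G) = 1 exactly.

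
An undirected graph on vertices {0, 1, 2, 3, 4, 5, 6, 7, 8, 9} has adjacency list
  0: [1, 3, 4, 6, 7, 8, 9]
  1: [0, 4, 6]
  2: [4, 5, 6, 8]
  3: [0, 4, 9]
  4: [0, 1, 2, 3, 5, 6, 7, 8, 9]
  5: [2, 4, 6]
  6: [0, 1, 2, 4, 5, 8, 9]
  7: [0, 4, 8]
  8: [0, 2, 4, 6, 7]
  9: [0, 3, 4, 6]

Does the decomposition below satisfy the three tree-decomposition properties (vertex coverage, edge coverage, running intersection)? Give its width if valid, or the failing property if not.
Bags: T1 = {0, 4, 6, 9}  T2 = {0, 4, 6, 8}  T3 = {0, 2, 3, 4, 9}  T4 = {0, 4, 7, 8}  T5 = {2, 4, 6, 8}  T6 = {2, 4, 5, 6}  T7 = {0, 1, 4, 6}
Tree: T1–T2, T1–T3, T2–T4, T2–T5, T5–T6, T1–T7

No — bags containing vertex 2 are not connected in the tree.

A tree decomposition must satisfy three properties: every vertex lies in some bag; for every edge, both endpoints lie together in some bag; and for every vertex, the bags containing it form a connected subtree. Here bags containing vertex 2 are not connected in the tree, so the decomposition is invalid.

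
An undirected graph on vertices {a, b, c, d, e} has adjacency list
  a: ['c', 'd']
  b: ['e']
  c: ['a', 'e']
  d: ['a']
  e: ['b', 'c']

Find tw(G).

1

A width-1 tree decomposition is:
Bags: B1 = {a, d}  B2 = {a, c}  B3 = {c, e}  B4 = {b, e}
Tree: B1–B2, B2–B3, B3–B4
Each bag holds 2 vertices, so the decomposition has width 1, which upper-bounds the treewidth. Since G has at least one edge (e.g. d–a), it is not an edgeless graph, so tw(G) ≥ 1. Therefore the treewidth is 1.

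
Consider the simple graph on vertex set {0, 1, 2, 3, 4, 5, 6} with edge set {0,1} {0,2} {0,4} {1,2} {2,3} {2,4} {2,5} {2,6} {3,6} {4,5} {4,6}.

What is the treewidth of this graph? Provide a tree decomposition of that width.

Each bag holds 3 vertices, so the decomposition has width 2, which upper-bounds the treewidth. For the lower bound, the 3 vertices {0, 1, 2} are pairwise adjacent, and any tree decomposition puts a clique entirely inside one bag — forcing width ≥ 2. The upper and lower bounds meet at 2, so that is the treewidth.

Treewidth 2.
One optimal decomposition is:
Bags: B1 = {2, 4, 6}  B2 = {2, 4, 5}  B3 = {2, 3, 6}  B4 = {0, 2, 4}  B5 = {0, 1, 2}
Tree: B1–B2, B1–B3, B2–B4, B4–B5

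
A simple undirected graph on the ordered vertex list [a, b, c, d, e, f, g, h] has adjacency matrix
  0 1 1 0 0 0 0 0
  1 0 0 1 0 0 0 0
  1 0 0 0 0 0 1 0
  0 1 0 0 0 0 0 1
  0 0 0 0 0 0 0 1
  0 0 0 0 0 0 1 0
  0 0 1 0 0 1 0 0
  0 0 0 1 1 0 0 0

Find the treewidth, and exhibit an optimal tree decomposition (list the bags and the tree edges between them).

The largest bag has 2 vertices, giving width 1; this decomposition certifies tw(G) ≤ 1. G has an edge, so its treewidth is at least 1. The upper and lower bounds meet at 1, so that is the treewidth.

Treewidth 1.
One optimal decomposition is:
Bags: B1 = {f, g}  B2 = {c, g}  B3 = {a, c}  B4 = {a, b}  B5 = {b, d}  B6 = {d, h}  B7 = {e, h}
Tree: B1–B2, B2–B3, B3–B4, B4–B5, B5–B6, B6–B7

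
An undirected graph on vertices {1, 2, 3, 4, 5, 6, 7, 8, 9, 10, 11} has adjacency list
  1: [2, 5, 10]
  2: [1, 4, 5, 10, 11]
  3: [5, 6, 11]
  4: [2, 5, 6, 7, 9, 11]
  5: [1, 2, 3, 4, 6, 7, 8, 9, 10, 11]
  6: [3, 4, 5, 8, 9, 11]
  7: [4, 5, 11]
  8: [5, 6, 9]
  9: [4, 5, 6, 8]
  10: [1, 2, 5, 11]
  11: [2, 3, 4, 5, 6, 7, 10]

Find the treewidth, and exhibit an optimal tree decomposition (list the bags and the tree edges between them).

Treewidth 3.
One optimal decomposition is:
Bags: B1 = {3, 5, 6, 11}  B2 = {4, 5, 6, 11}  B3 = {2, 4, 5, 11}  B4 = {4, 5, 6, 9}  B5 = {2, 5, 10, 11}  B6 = {1, 2, 5, 10}  B7 = {5, 6, 8, 9}  B8 = {4, 5, 7, 11}
Tree: B1–B2, B2–B3, B2–B4, B3–B5, B5–B6, B4–B7, B2–B8

The largest bag has 4 vertices, giving width 3; this decomposition certifies tw(G) ≤ 3. On the other hand G contains the 4-clique {5, 6, 8, 9}. A clique must lie in a single bag of any decomposition, so no decomposition can have width below 3. The upper and lower bounds meet at 3, so that is the treewidth.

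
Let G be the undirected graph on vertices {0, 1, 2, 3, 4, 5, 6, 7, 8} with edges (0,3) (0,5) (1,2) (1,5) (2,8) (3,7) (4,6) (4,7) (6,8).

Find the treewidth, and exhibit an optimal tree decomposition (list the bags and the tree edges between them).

Treewidth 2.
One optimal decomposition is:
Bags: B1 = {0, 1, 5}  B2 = {0, 1, 3}  B3 = {1, 3, 7}  B4 = {1, 4, 7}  B5 = {1, 4, 6}  B6 = {1, 6, 8}  B7 = {1, 2, 8}
Tree: B1–B2, B2–B3, B3–B4, B4–B5, B5–B6, B6–B7

Each bag holds 3 vertices, so the decomposition has width 2, which upper-bounds the treewidth. For the lower bound, G contains the cycle 1–5–0–3–7–4–6–8–2–1, so G is not a forest; only forests have treewidth ≤ 1, hence tw(G) ≥ 2. Therefore the treewidth is 2.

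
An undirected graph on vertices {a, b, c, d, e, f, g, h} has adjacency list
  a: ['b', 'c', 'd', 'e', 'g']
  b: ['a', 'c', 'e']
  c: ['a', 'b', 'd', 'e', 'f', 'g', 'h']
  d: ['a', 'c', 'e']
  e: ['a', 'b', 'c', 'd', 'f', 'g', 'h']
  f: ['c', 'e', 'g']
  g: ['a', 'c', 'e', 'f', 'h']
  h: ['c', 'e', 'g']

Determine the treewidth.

A width-3 tree decomposition is:
Bags: B1 = {a, c, d, e}  B2 = {a, c, e, g}  B3 = {a, b, c, e}  B4 = {c, e, g, h}  B5 = {c, e, f, g}
Tree: B1–B2, B2–B3, B2–B4, B2–B5
Each bag holds 4 vertices, so the decomposition has width 3, which upper-bounds the treewidth. Conversely, {a, c, d, e} is a clique of size 4, and the vertices of any clique must share a bag in every tree decomposition; so some bag has ≥ 4 vertices and tw(G) ≥ 3. Therefore the treewidth is 3.

3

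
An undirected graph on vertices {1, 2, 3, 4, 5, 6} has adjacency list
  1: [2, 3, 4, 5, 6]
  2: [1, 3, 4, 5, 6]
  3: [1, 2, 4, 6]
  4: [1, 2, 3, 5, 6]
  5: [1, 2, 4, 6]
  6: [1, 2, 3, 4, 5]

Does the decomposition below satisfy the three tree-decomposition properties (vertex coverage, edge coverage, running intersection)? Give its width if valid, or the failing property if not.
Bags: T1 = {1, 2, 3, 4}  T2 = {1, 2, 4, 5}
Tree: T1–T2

No — vertex 6 appears in no bag.

A tree decomposition must satisfy three properties: every vertex lies in some bag; for every edge, both endpoints lie together in some bag; and for every vertex, the bags containing it form a connected subtree. Here vertex 6 appears in no bag, so the decomposition is invalid.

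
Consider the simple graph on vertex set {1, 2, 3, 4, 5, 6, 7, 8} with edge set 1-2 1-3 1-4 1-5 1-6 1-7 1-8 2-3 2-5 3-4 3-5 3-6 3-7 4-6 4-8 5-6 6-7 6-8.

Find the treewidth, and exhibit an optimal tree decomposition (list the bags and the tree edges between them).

Each bag holds 4 vertices, so the decomposition has width 3, which upper-bounds the treewidth. For the lower bound, the 4 vertices {1, 4, 6, 8} are pairwise adjacent, and any tree decomposition puts a clique entirely inside one bag — forcing width ≥ 3. Combining the bounds, tw(G) = 3.

Treewidth 3.
One such decomposition:
Bags: B1 = {1, 3, 6, 7}  B2 = {1, 3, 4, 6}  B3 = {1, 3, 5, 6}  B4 = {1, 2, 3, 5}  B5 = {1, 4, 6, 8}
Tree: B1–B2, B2–B3, B3–B4, B2–B5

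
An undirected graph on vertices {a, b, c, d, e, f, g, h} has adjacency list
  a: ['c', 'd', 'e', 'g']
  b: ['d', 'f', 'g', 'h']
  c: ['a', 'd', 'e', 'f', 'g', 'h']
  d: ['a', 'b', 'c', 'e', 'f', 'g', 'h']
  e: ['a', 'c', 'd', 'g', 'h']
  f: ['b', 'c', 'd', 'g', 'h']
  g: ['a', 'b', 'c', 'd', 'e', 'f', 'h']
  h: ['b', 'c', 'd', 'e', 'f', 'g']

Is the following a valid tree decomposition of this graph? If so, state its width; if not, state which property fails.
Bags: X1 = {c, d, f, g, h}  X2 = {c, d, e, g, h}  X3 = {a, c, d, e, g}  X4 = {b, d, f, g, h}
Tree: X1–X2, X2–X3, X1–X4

Checking the three conditions: (i) the bags cover all of {a, b, c, d, e, f, g, h}; (ii) for each edge, some bag contains both endpoints; (iii) the bags containing any fixed vertex form a subtree. All hold, so the decomposition is valid with width 5 − 1 = 4.

Yes; width 4.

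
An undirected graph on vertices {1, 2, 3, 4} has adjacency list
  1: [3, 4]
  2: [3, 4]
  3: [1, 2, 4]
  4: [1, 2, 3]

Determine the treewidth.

A width-2 tree decomposition is:
Bags: B1 = {2, 3, 4}  B2 = {1, 3, 4}
Tree: B1–B2
Every bag has size at most 3, so the width is 3 − 1 = 2 and tw(G) ≤ 2. For the lower bound, the 3 vertices {1, 3, 4} are pairwise adjacent, and any tree decomposition puts a clique entirely inside one bag — forcing width ≥ 2. The upper and lower bounds meet at 2, so that is the treewidth.

2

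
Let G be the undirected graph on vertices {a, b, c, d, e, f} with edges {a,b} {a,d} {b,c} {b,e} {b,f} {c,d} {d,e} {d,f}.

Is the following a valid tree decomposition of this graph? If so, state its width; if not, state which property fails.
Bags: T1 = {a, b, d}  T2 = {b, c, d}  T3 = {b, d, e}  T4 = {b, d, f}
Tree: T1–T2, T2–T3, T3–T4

Yes; width 2.

Checking the three conditions: (i) the bags cover all of {a, b, c, d, e, f}; (ii) for each edge, some bag contains both endpoints; (iii) the bags containing any fixed vertex form a subtree. All hold, so the decomposition is valid with width 3 − 1 = 2.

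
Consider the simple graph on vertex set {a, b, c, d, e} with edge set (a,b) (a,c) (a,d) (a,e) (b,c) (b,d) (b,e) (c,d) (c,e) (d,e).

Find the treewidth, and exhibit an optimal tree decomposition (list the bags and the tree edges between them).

A single bag containing all 5 vertices is trivially a valid decomposition of width 4. On the other hand G contains the 5-clique {a, b, c, d, e}. A clique must lie in a single bag of any decomposition, so no decomposition can have width below 4. The upper and lower bounds meet at 4, so that is the treewidth.

Treewidth 4.
One such decomposition:
Bags: B1 = {a, b, c, d, e}
Tree: (single bag)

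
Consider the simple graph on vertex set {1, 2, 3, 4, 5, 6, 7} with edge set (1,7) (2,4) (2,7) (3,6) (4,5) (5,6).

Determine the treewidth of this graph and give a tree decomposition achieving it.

Treewidth 1.
Bags: B1 = {1, 7}  B2 = {2, 7}  B3 = {2, 4}  B4 = {4, 5}  B5 = {5, 6}  B6 = {3, 6}
Tree: B1–B2, B2–B3, B3–B4, B4–B5, B5–B6

Every bag has size at most 2, so the width is 2 − 1 = 1 and tw(G) ≤ 1. Since G has at least one edge (e.g. 1–7), it is not an edgeless graph, so tw(G) ≥ 1. Therefore the treewidth is 1.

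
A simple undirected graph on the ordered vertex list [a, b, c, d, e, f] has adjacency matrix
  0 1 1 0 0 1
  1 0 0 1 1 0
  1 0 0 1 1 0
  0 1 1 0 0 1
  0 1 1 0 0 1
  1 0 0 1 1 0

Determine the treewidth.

A width-3 tree decomposition is:
Bags: B1 = {a, b, c, f}  B2 = {b, c, e, f}  B3 = {b, c, d, f}
Tree: B1–B2, B2–B3
The largest bag has 4 vertices, giving width 3; this decomposition certifies tw(G) ≤ 3. For the lower bound: the 4 vertex sets {a,b}, {e,f}, {c}, {d} are disjoint, each induces a connected subgraph, and every pair is joined by at least one edge of G. Contracting each set to a single vertex therefore yields K_{4} as a minor, and since treewidth is minor-monotone, tw(G) ≥ tw(K_{4}) = 3. The upper and lower bounds meet at 3, so that is the treewidth.

3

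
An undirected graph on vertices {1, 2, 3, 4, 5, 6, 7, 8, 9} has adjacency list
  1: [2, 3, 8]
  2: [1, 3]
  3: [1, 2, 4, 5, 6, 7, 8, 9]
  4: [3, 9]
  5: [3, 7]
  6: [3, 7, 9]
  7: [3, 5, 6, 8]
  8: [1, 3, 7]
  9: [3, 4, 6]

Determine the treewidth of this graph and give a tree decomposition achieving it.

Each bag holds 3 vertices, so the decomposition has width 2, which upper-bounds the treewidth. Conversely, {1, 3, 8} is a clique of size 3, and the vertices of any clique must share a bag in every tree decomposition; so some bag has ≥ 3 vertices and tw(G) ≥ 2. Hence tw(G) = 2 exactly.

Treewidth 2.
Bags: B1 = {3, 6, 7}  B2 = {3, 5, 7}  B3 = {3, 7, 8}  B4 = {1, 3, 8}  B5 = {3, 6, 9}  B6 = {3, 4, 9}  B7 = {1, 2, 3}
Tree: B1–B2, B2–B3, B3–B4, B1–B5, B5–B6, B4–B7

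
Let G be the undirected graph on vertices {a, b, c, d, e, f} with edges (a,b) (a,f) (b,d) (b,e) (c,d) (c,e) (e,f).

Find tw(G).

2

A width-2 tree decomposition is:
Bags: B1 = {a, e, f}  B2 = {a, b, e}  B3 = {b, c, e}  B4 = {b, c, d}
Tree: B1–B2, B2–B3, B3–B4
The largest bag has 3 vertices, giving width 2; this decomposition certifies tw(G) ≤ 2. For the lower bound, G contains the cycle f–a–b–e–f, so G is not a forest; only forests have treewidth ≤ 1, hence tw(G) ≥ 2. Hence tw(G) = 2 exactly.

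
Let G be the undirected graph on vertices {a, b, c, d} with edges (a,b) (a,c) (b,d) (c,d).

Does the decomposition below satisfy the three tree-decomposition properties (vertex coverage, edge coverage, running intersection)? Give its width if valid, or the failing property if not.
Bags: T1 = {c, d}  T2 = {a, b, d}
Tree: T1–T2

No — edge (a,c) lies in no bag.

A tree decomposition must satisfy three properties: every vertex lies in some bag; for every edge, both endpoints lie together in some bag; and for every vertex, the bags containing it form a connected subtree. Here edge (a,c) lies in no bag, so the decomposition is invalid.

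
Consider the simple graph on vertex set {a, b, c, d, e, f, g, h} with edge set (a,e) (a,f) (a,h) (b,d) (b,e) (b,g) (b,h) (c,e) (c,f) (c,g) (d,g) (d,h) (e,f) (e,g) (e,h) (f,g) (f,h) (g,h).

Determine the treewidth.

A width-3 tree decomposition is:
Bags: B1 = {e, f, g, h}  B2 = {c, e, f, g}  B3 = {b, e, g, h}  B4 = {b, d, g, h}  B5 = {a, e, f, h}
Tree: B1–B2, B1–B3, B3–B4, B1–B5
Every bag has size at most 4, so the width is 4 − 1 = 3 and tw(G) ≤ 3. Conversely, {b, d, g, h} is a clique of size 4, and the vertices of any clique must share a bag in every tree decomposition; so some bag has ≥ 4 vertices and tw(G) ≥ 3. The upper and lower bounds meet at 3, so that is the treewidth.

3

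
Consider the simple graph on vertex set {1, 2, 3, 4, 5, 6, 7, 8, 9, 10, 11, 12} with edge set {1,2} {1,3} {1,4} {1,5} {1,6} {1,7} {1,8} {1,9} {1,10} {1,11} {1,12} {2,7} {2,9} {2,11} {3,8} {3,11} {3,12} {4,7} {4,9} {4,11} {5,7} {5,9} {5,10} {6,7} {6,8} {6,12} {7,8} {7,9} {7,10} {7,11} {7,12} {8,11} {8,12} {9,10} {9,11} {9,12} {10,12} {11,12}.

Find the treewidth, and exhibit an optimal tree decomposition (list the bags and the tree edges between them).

Treewidth 4.
One optimal decomposition is:
Bags: B1 = {1, 7, 8, 11, 12}  B2 = {1, 7, 9, 11, 12}  B3 = {1, 7, 9, 10, 12}  B4 = {1, 4, 7, 9, 11}  B5 = {1, 3, 8, 11, 12}  B6 = {1, 5, 7, 9, 10}  B7 = {1, 2, 7, 9, 11}  B8 = {1, 6, 7, 8, 12}
Tree: B1–B2, B2–B3, B2–B4, B1–B5, B3–B6, B4–B7, B1–B8

Each bag holds 5 vertices, so the decomposition has width 4, which upper-bounds the treewidth. For the lower bound, the 5 vertices {1, 3, 8, 11, 12} are pairwise adjacent, and any tree decomposition puts a clique entirely inside one bag — forcing width ≥ 4. Combining the bounds, tw(G) = 4.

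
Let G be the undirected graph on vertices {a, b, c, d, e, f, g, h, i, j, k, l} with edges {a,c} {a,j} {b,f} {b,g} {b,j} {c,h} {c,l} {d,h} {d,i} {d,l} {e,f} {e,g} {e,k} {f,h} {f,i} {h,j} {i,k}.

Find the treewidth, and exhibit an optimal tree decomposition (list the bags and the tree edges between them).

Each bag holds 4 vertices, so the decomposition has width 3, which upper-bounds the treewidth. For the lower bound: the 4 vertex sets {e,g,k}, {i}, {f}, {b,d,h,j} are disjoint, each induces a connected subgraph, and every pair is joined by at least one edge of G. Contracting each set to a single vertex therefore yields K_{4} as a minor, and since treewidth is minor-monotone, tw(G) ≥ tw(K_{4}) = 3. Combining the bounds, tw(G) = 3.

Treewidth 3.
Bags: B1 = {e, g, i, k}  B2 = {e, f, g, i}  B3 = {b, f, g, i}  B4 = {b, d, f, i}  B5 = {b, d, f, h}  B6 = {b, d, h, j}  B7 = {d, h, j, l}  B8 = {c, h, j, l}  B9 = {a, c, j, l}
Tree: B1–B2, B2–B3, B3–B4, B4–B5, B5–B6, B6–B7, B7–B8, B8–B9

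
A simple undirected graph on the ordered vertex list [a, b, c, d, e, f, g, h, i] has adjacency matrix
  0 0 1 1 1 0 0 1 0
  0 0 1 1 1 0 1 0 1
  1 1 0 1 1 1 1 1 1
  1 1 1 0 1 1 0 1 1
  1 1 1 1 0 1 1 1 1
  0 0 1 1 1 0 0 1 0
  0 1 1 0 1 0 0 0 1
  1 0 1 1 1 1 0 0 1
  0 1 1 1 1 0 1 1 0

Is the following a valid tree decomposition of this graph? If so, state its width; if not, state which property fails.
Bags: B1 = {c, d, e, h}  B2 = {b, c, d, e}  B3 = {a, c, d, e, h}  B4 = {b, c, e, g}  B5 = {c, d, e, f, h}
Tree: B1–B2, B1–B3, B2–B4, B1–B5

A tree decomposition must satisfy three properties: every vertex lies in some bag; for every edge, both endpoints lie together in some bag; and for every vertex, the bags containing it form a connected subtree. Here vertex i appears in no bag, so the decomposition is invalid.

No — vertex i appears in no bag.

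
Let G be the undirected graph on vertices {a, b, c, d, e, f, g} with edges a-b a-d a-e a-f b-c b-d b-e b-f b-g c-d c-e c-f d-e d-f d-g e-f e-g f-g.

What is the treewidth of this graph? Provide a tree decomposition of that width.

Treewidth 4.
One such decomposition:
Bags: B1 = {b, d, e, f, g}  B2 = {b, c, d, e, f}  B3 = {a, b, d, e, f}
Tree: B1–B2, B1–B3

Every bag has size at most 5, so the width is 5 − 1 = 4 and tw(G) ≤ 4. For the lower bound, the 5 vertices {b, d, e, f, g} are pairwise adjacent, and any tree decomposition puts a clique entirely inside one bag — forcing width ≥ 4. Hence tw(G) = 4 exactly.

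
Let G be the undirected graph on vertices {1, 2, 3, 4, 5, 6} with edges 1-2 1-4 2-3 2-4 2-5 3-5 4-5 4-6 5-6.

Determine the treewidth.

2

A width-2 tree decomposition is:
Bags: B1 = {1, 2, 4}  B2 = {2, 4, 5}  B3 = {4, 5, 6}  B4 = {2, 3, 5}
Tree: B1–B2, B2–B3, B2–B4
Each bag holds 3 vertices, so the decomposition has width 2, which upper-bounds the treewidth. On the other hand G contains the 3-clique {2, 3, 5}. A clique must lie in a single bag of any decomposition, so no decomposition can have width below 2. Combining the bounds, tw(G) = 2.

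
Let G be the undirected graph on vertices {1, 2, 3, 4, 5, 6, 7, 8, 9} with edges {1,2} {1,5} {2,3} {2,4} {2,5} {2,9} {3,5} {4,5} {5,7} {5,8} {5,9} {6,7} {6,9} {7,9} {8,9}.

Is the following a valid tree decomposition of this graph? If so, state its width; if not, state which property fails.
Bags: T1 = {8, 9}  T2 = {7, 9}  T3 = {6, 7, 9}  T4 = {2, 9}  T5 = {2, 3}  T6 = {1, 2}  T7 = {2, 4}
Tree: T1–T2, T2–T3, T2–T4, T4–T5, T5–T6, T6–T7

No — vertex 5 appears in no bag.

A tree decomposition must satisfy three properties: every vertex lies in some bag; for every edge, both endpoints lie together in some bag; and for every vertex, the bags containing it form a connected subtree. Here vertex 5 appears in no bag, so the decomposition is invalid.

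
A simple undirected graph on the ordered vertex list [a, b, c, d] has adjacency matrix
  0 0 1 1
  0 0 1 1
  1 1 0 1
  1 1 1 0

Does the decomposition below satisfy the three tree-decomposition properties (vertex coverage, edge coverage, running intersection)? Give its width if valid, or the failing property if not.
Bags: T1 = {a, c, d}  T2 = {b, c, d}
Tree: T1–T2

Yes; width 2.

Every vertex of G appears in some bag (union = {a, b, c, d}); every edge is covered by a bag; and for each vertex v the set of bags containing v is connected in the bag tree. The decomposition is therefore valid. The largest bag has 3 vertices, so the width is 2.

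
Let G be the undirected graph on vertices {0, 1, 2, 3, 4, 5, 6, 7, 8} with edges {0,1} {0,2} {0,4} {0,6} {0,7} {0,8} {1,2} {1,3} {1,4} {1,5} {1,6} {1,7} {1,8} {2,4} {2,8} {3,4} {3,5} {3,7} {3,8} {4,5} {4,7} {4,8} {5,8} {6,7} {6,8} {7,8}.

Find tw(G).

A width-4 tree decomposition is:
Bags: B1 = {0, 1, 2, 4, 8}  B2 = {0, 1, 4, 7, 8}  B3 = {1, 3, 4, 7, 8}  B4 = {1, 3, 4, 5, 8}  B5 = {0, 1, 6, 7, 8}
Tree: B1–B2, B2–B3, B3–B4, B2–B5
Each bag holds 5 vertices, so the decomposition has width 4, which upper-bounds the treewidth. For the lower bound, the 5 vertices {0, 1, 2, 4, 8} are pairwise adjacent, and any tree decomposition puts a clique entirely inside one bag — forcing width ≥ 4. Therefore the treewidth is 4.

4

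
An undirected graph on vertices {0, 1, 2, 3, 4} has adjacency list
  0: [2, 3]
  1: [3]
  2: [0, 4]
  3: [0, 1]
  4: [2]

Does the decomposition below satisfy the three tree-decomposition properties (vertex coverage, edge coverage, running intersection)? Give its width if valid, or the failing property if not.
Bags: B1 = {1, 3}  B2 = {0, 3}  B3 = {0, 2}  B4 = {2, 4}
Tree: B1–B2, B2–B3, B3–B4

Every vertex of G appears in some bag (union = {0, 1, 2, 3, 4}); every edge is covered by a bag; and for each vertex v the set of bags containing v is connected in the bag tree. The decomposition is therefore valid. The largest bag has 2 vertices, so the width is 1.

Yes; width 1.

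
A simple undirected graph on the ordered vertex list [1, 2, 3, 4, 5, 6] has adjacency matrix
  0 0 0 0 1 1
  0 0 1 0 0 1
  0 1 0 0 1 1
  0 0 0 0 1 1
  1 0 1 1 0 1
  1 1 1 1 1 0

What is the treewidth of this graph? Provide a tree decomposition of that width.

Each bag holds 3 vertices, so the decomposition has width 2, which upper-bounds the treewidth. Conversely, {2, 3, 6} is a clique of size 3, and the vertices of any clique must share a bag in every tree decomposition; so some bag has ≥ 3 vertices and tw(G) ≥ 2. Combining the bounds, tw(G) = 2.

Treewidth 2.
One optimal decomposition is:
Bags: B1 = {3, 5, 6}  B2 = {4, 5, 6}  B3 = {1, 5, 6}  B4 = {2, 3, 6}
Tree: B1–B2, B2–B3, B1–B4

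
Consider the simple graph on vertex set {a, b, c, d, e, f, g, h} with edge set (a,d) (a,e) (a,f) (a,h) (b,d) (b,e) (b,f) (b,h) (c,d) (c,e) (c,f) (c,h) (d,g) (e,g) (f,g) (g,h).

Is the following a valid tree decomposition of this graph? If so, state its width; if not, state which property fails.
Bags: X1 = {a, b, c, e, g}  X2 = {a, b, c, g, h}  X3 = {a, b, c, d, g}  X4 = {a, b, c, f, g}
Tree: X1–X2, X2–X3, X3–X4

Yes; width 4.

Checking the three conditions: (i) the bags cover all of {a, b, c, d, e, f, g, h}; (ii) for each edge, some bag contains both endpoints; (iii) the bags containing any fixed vertex form a subtree. All hold, so the decomposition is valid with width 5 − 1 = 4.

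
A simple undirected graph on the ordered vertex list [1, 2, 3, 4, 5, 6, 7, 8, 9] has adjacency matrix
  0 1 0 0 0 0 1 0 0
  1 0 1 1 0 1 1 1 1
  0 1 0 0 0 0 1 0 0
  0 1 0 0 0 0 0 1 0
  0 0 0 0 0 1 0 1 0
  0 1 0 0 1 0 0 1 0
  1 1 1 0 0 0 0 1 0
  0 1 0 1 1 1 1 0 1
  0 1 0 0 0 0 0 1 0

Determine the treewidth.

2

A width-2 tree decomposition is:
Bags: B1 = {2, 7, 8}  B2 = {2, 4, 8}  B3 = {1, 2, 7}  B4 = {2, 6, 8}  B5 = {5, 6, 8}  B6 = {2, 8, 9}  B7 = {2, 3, 7}
Tree: B1–B2, B1–B3, B2–B4, B4–B5, B4–B6, B3–B7
Each bag holds 3 vertices, so the decomposition has width 2, which upper-bounds the treewidth. On the other hand G contains the 3-clique {2, 8, 9}. A clique must lie in a single bag of any decomposition, so no decomposition can have width below 2. Therefore the treewidth is 2.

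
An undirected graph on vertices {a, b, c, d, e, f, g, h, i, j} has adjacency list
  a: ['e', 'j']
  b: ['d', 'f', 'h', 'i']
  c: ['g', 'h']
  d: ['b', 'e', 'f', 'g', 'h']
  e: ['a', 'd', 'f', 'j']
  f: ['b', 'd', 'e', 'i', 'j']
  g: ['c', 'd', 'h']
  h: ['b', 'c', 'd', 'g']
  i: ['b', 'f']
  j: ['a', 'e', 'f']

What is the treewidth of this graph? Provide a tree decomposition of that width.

Each bag holds 3 vertices, so the decomposition has width 2, which upper-bounds the treewidth. For the lower bound, the 3 vertices {d, g, h} are pairwise adjacent, and any tree decomposition puts a clique entirely inside one bag — forcing width ≥ 2. Therefore the treewidth is 2.

Treewidth 2.
One such decomposition:
Bags: B1 = {d, g, h}  B2 = {b, d, h}  B3 = {b, d, f}  B4 = {b, f, i}  B5 = {c, g, h}  B6 = {d, e, f}  B7 = {e, f, j}  B8 = {a, e, j}
Tree: B1–B2, B2–B3, B3–B4, B1–B5, B3–B6, B6–B7, B7–B8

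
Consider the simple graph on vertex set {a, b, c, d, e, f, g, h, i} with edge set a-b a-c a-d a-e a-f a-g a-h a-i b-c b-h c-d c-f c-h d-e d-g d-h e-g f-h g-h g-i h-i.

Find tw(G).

A width-3 tree decomposition is:
Bags: B1 = {a, c, d, h}  B2 = {a, d, g, h}  B3 = {a, b, c, h}  B4 = {a, d, e, g}  B5 = {a, c, f, h}  B6 = {a, g, h, i}
Tree: B1–B2, B1–B3, B2–B4, B1–B5, B2–B6
Every bag has size at most 4, so the width is 4 − 1 = 3 and tw(G) ≤ 3. For the lower bound, the 4 vertices {a, d, e, g} are pairwise adjacent, and any tree decomposition puts a clique entirely inside one bag — forcing width ≥ 3. Therefore the treewidth is 3.

3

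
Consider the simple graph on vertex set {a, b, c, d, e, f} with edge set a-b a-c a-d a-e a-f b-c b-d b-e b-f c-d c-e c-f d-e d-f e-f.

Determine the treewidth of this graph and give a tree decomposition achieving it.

A single bag containing all 6 vertices is trivially a valid decomposition of width 5. Conversely, {a, b, c, d, e, f} is a clique of size 6, and the vertices of any clique must share a bag in every tree decomposition; so some bag has ≥ 6 vertices and tw(G) ≥ 5. Combining the bounds, tw(G) = 5.

Treewidth 5.
One such decomposition:
Bags: B1 = {a, b, c, d, e, f}
Tree: (single bag)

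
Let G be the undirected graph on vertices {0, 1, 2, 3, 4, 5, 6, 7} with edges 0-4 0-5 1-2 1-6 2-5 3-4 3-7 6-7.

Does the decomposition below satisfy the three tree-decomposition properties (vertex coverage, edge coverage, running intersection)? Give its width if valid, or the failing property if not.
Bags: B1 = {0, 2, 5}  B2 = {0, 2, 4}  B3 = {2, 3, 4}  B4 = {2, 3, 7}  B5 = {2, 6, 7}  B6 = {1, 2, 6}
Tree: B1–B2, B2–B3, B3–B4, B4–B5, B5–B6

Every vertex of G appears in some bag (union = {0, 1, 2, 3, 4, 5, 6, 7}); every edge is covered by a bag; and for each vertex v the set of bags containing v is connected in the bag tree. The decomposition is therefore valid. The largest bag has 3 vertices, so the width is 2.

Yes; width 2.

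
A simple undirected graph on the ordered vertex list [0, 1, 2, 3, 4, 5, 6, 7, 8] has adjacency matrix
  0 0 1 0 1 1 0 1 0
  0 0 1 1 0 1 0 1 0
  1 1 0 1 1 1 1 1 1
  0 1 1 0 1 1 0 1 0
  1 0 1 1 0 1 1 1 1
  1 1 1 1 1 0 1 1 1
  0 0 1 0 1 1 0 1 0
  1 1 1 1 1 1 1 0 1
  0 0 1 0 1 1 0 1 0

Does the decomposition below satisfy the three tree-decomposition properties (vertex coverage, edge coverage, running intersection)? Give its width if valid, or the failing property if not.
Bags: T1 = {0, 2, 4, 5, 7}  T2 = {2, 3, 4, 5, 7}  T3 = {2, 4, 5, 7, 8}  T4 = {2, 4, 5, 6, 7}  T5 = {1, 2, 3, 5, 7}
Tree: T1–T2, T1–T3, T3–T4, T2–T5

Yes; width 4.

Checking the three conditions: (i) the bags cover all of {0, 1, 2, 3, 4, 5, 6, 7, 8}; (ii) for each edge, some bag contains both endpoints; (iii) the bags containing any fixed vertex form a subtree. All hold, so the decomposition is valid with width 5 − 1 = 4.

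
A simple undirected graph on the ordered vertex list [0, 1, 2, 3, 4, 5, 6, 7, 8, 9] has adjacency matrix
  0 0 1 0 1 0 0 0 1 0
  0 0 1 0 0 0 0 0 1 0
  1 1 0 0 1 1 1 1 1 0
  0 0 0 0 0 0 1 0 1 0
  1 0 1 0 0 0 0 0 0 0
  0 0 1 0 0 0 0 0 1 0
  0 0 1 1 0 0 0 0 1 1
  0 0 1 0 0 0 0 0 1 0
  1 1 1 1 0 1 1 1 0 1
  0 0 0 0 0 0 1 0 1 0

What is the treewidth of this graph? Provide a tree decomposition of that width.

Treewidth 2.
Bags: B1 = {2, 7, 8}  B2 = {2, 5, 8}  B3 = {0, 2, 8}  B4 = {2, 6, 8}  B5 = {1, 2, 8}  B6 = {3, 6, 8}  B7 = {0, 2, 4}  B8 = {6, 8, 9}
Tree: B1–B2, B1–B3, B1–B4, B4–B5, B4–B6, B3–B7, B6–B8

The largest bag has 3 vertices, giving width 2; this decomposition certifies tw(G) ≤ 2. On the other hand G contains the 3-clique {6, 8, 9}. A clique must lie in a single bag of any decomposition, so no decomposition can have width below 2. Hence tw(G) = 2 exactly.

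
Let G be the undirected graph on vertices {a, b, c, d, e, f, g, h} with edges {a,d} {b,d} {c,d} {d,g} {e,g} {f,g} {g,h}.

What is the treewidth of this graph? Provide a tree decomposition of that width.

The largest bag has 2 vertices, giving width 1; this decomposition certifies tw(G) ≤ 1. G has an edge, so its treewidth is at least 1. The upper and lower bounds meet at 1, so that is the treewidth.

Treewidth 1.
One optimal decomposition is:
Bags: B1 = {e, g}  B2 = {d, g}  B3 = {g, h}  B4 = {c, d}  B5 = {a, d}  B6 = {f, g}  B7 = {b, d}
Tree: B1–B2, B2–B3, B2–B4, B4–B5, B2–B6, B5–B7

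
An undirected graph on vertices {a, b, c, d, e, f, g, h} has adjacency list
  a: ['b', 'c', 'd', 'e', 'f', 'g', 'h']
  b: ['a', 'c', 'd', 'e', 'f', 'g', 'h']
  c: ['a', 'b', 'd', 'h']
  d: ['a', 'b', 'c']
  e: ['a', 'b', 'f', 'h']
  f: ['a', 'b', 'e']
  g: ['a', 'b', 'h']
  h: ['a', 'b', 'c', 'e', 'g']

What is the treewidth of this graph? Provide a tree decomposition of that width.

Treewidth 3.
One such decomposition:
Bags: B1 = {a, b, e, h}  B2 = {a, b, g, h}  B3 = {a, b, e, f}  B4 = {a, b, c, h}  B5 = {a, b, c, d}
Tree: B1–B2, B1–B3, B1–B4, B4–B5

The largest bag has 4 vertices, giving width 3; this decomposition certifies tw(G) ≤ 3. On the other hand G contains the 4-clique {a, b, c, d}. A clique must lie in a single bag of any decomposition, so no decomposition can have width below 3. Therefore the treewidth is 3.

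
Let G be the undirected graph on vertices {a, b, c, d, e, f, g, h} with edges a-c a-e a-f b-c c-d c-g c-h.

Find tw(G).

A width-1 tree decomposition is:
Bags: B1 = {a, c}  B2 = {c, d}  B3 = {c, h}  B4 = {a, e}  B5 = {b, c}  B6 = {a, f}  B7 = {c, g}
Tree: B1–B2, B2–B3, B1–B4, B1–B5, B4–B6, B2–B7
Each bag holds 2 vertices, so the decomposition has width 1, which upper-bounds the treewidth. G has an edge, so its treewidth is at least 1. Therefore the treewidth is 1.

1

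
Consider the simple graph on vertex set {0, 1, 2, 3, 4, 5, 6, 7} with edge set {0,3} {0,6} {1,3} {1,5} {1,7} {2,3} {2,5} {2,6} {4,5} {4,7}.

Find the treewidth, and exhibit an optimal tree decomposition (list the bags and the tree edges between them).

Treewidth 2.
One such decomposition:
Bags: B1 = {0, 2, 6}  B2 = {0, 2, 3}  B3 = {2, 3, 5}  B4 = {1, 3, 5}  B5 = {1, 4, 5}  B6 = {1, 4, 7}
Tree: B1–B2, B2–B3, B3–B4, B4–B5, B5–B6

Every bag has size at most 3, so the width is 3 − 1 = 2 and tw(G) ≤ 2. Since 6–0–3–2–6 is a cycle in G, G is not acyclic. Forests are exactly the graphs of treewidth ≤ 1, so tw(G) ≥ 2. Hence tw(G) = 2 exactly.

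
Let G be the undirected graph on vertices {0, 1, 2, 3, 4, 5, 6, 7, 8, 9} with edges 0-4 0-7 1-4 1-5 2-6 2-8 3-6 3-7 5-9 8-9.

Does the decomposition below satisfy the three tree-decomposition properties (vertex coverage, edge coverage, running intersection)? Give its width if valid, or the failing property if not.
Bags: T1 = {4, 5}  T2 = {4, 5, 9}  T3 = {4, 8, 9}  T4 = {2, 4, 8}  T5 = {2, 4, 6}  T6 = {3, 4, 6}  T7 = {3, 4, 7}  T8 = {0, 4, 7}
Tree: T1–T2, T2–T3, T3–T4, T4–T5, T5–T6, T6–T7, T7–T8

No — vertex 1 appears in no bag.

A tree decomposition must satisfy three properties: every vertex lies in some bag; for every edge, both endpoints lie together in some bag; and for every vertex, the bags containing it form a connected subtree. Here vertex 1 appears in no bag, so the decomposition is invalid.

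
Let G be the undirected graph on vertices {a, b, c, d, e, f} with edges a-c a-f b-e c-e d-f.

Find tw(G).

A width-1 tree decomposition is:
Bags: B1 = {b, e}  B2 = {c, e}  B3 = {a, c}  B4 = {a, f}  B5 = {d, f}
Tree: B1–B2, B2–B3, B3–B4, B4–B5
Each bag holds 2 vertices, so the decomposition has width 1, which upper-bounds the treewidth. G has an edge, so its treewidth is at least 1. Hence tw(G) = 1 exactly.

1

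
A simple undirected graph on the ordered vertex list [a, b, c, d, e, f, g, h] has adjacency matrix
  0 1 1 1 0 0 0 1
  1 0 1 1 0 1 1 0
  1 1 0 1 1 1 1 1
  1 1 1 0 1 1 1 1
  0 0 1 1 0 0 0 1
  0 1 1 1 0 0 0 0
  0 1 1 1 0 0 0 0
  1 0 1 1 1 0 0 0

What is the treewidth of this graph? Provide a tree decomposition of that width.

Treewidth 3.
Bags: B1 = {a, b, c, d}  B2 = {b, c, d, f}  B3 = {a, c, d, h}  B4 = {b, c, d, g}  B5 = {c, d, e, h}
Tree: B1–B2, B1–B3, B2–B4, B3–B5

The largest bag has 4 vertices, giving width 3; this decomposition certifies tw(G) ≤ 3. On the other hand G contains the 4-clique {c, d, e, h}. A clique must lie in a single bag of any decomposition, so no decomposition can have width below 3. Hence tw(G) = 3 exactly.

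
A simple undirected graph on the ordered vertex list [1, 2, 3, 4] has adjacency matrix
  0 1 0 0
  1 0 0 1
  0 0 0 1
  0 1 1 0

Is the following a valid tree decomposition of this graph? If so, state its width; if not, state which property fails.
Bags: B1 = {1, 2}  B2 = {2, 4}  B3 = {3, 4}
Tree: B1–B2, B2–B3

Yes; width 1.

Vertex coverage: the bags together contain {1, 2, 3, 4}, the full vertex set. Edge coverage: each edge of G has both endpoints in at least one bag. Running intersection: for every vertex, the bags containing it form a connected subtree. All three properties hold, so this is a valid tree decomposition of width max|bag| − 1 = 1, and hence tw(G) ≤ 1.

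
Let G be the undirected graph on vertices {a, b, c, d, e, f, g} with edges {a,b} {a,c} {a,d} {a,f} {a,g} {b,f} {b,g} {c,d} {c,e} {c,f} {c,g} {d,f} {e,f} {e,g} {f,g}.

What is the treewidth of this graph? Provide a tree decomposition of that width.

Every bag has size at most 4, so the width is 4 − 1 = 3 and tw(G) ≤ 3. For the lower bound, the 4 vertices {a, c, d, f} are pairwise adjacent, and any tree decomposition puts a clique entirely inside one bag — forcing width ≥ 3. Therefore the treewidth is 3.

Treewidth 3.
One optimal decomposition is:
Bags: B1 = {a, b, f, g}  B2 = {a, c, f, g}  B3 = {c, e, f, g}  B4 = {a, c, d, f}
Tree: B1–B2, B2–B3, B2–B4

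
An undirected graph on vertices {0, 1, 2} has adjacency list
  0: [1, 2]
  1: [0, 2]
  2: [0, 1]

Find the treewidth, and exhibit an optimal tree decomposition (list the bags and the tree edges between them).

Treewidth 2.
Bags: B1 = {0, 1, 2}
Tree: (single bag)

With just one bag of size 3, the width is 3 − 1 = 2, so tw(G) ≤ 2. Conversely, {0, 1, 2} is a clique of size 3, and the vertices of any clique must share a bag in every tree decomposition; so some bag has ≥ 3 vertices and tw(G) ≥ 2. Therefore the treewidth is 2.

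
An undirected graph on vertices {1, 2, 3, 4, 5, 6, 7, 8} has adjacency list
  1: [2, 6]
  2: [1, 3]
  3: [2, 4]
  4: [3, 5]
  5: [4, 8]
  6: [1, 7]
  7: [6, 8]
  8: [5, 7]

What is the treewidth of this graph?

2

A width-2 tree decomposition is:
Bags: B1 = {3, 4, 5}  B2 = {2, 3, 5}  B3 = {1, 2, 5}  B4 = {1, 5, 6}  B5 = {5, 6, 7}  B6 = {5, 7, 8}
Tree: B1–B2, B2–B3, B3–B4, B4–B5, B5–B6
Each bag holds 3 vertices, so the decomposition has width 2, which upper-bounds the treewidth. For the lower bound, G contains the cycle 5–4–3–2–1–6–7–8–5, so G is not a forest; only forests have treewidth ≤ 1, hence tw(G) ≥ 2. The upper and lower bounds meet at 2, so that is the treewidth.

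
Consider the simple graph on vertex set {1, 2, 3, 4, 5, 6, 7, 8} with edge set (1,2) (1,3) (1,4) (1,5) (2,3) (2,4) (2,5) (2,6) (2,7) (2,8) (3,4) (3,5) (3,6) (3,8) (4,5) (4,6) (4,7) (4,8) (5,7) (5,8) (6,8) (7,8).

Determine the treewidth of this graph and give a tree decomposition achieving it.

Treewidth 4.
One optimal decomposition is:
Bags: B1 = {2, 3, 4, 5, 8}  B2 = {2, 3, 4, 6, 8}  B3 = {2, 4, 5, 7, 8}  B4 = {1, 2, 3, 4, 5}
Tree: B1–B2, B1–B3, B1–B4

The largest bag has 5 vertices, giving width 4; this decomposition certifies tw(G) ≤ 4. On the other hand G contains the 5-clique {2, 3, 4, 5, 8}. A clique must lie in a single bag of any decomposition, so no decomposition can have width below 4. Hence tw(G) = 4 exactly.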